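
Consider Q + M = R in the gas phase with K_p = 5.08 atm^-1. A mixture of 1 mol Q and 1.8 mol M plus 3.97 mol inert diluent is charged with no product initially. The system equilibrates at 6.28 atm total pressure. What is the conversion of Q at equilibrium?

X = 0.838

Take 1 mol Q as basis and let X be its fractional conversion, so ξ = X.
Mole table: n_Q = 1 − X; n_M = 1.8 − X; n_R = X; n_I = 3.97 (inert).
Total moles n_T = 6.77 − X.
Mole fractions y_i = n_i/n_T; K_p = p_R / (p_Q p_M) with p_i = y_i·P.
This yields a degree-2 equation in X; solving on (0,1), X = 0.838.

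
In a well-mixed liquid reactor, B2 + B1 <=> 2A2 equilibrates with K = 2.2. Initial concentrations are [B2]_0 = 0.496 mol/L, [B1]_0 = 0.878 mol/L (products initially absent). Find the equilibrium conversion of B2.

Let X = conversion of B2; extent ξ = 0.496·X mol/L.
Concentrations: [B2] = 0.496 − 0.496X; [B1] = 0.878 − 0.496X; [A2] = 0.992X.
K = [A2]^2 / ([B2] [B1]).
Solving K = 2.2 for X ∈ (0,1): X = 0.550.

X = 0.550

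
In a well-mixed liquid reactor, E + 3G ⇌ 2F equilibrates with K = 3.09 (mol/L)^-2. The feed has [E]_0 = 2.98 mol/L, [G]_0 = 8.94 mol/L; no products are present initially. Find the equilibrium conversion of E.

Let X = conversion of E; extent ξ = 2.98·X mol/L.
Concentrations: [E] = 2.98 − 2.98X; [G] = 8.94 − 8.94X; [F] = 5.96X.
K = [F]^2 / ([E] [G]^3).
Setting equal to 3.09 and solving for X on (0,1) gives X = 0.763.

X = 0.763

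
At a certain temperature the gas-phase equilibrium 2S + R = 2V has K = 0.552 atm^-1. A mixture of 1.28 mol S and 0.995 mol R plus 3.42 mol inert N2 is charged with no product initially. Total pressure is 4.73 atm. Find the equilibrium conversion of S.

Basis: 1.28 mol S initially; let X = conversion of S. Extent ξ = 0.64X.
At extent ξ: n_S = 1.28 − 1.28X; n_R = 0.995 − 0.64X; n_V = 1.28X; n_I = 3.42 (inert).
Summing: n_T = 5.7 − 0.64X.
y_i = n_i/n_T, p_i = y_i·P. K = p_V^2 / (p_S^2 p_R).
Setting this equal to 0.552 atm^-1 and taking the physical root (0 < X < 1) gives X = 0.375.

X = 0.375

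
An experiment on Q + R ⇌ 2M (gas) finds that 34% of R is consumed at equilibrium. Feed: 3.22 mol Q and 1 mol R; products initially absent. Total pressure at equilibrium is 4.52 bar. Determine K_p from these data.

K_p = 0.243

Take 1 mol R as basis and let X be its fractional conversion, so ξ = X.
At extent ξ: n_Q = 3.22 − X; n_R = 1 − X; n_M = 2X.
n_T stays at 4.22 (no change in mole number).
At X = 0.34: n_Q = 2.88, n_R = 0.66, n_M = 0.68, n_T = 4.22.
p_i = (n_i/n_T)·P. K_p = p_M^2 / (p_Q p_R) = 0.243.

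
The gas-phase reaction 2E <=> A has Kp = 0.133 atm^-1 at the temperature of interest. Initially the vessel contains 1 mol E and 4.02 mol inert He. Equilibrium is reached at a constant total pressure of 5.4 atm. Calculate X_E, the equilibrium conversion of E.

X = 0.191

Basis: 1 mol E initially; let X = conversion of E. Extent ξ = 0.5X.
Species balance: n_E = 1 − X; n_A = 0.5X; n_I = 4.02 (inert).
n_T = Σnᵢ = 5.02 − 0.5X.
Mole fractions y_i = n_i/n_T; Kp = p_A / (p_E^2) with p_i = y_i·P.
Equating to 0.133 atm^-1 and solving on 0 < X < 1: X = 0.191.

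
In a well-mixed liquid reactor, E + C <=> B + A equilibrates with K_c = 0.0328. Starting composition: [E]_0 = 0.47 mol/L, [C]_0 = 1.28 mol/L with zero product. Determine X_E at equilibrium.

X = 0.247

Let X = conversion of E; extent ξ = 0.47·X mol/L.
Concentrations: [E] = 0.47 − 0.47X; [C] = 1.28 − 0.47X; [B] = 0.47X; [A] = 0.47X.
K_c = [B] [A] / ([E] [C]).
This equals 0.0328 at X = 0.247 (the root in 0 < X < 1).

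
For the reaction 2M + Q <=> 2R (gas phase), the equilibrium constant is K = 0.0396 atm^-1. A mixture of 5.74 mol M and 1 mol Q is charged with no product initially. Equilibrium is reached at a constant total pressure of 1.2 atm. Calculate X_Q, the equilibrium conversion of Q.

Basis: 1 mol Q initially; let X = conversion of Q. Extent ξ = X.
At extent ξ: n_M = 5.74 − 2X; n_Q = 1 − X; n_R = 2X.
n_T = Σnᵢ = 6.74 − X.
y_i = n_i/n_T, p_i = y_i·P. K = p_R^2 / (p_M^2 p_Q).
Substituting and setting equal to 0.0396 atm^-1 gives a polynomial in X; the root in (0,1) is X = 0.203.

X = 0.203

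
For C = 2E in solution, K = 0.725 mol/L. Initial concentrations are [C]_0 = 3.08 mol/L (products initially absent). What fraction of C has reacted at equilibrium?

Let X = conversion of C; extent ξ = 3.08·X mol/L.
Concentrations: [C] = 3.08 − 3.08X; [E] = 6.16X.
K = [E]^2 / ([C]).
Setting equal to 0.725 and solving for X on (0,1) gives X = 0.215.

X = 0.215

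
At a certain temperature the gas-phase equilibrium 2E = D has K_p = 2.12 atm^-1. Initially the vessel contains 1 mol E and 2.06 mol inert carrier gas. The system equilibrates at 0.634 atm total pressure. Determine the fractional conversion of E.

X = 0.371

Take 1 mol E as basis and let X be its fractional conversion, so ξ = 0.5X.
Species balance: n_E = 1 − X; n_D = 0.5X; n_I = 2.06 (inert).
Summing: n_T = 3.06 − 0.5X.
Mole fractions y_i = n_i/n_T; K_p = p_D / (p_E^2) with p_i = y_i·P.
Setting this equal to 2.12 atm^-1 and taking the physical root (0 < X < 1) gives X = 0.371.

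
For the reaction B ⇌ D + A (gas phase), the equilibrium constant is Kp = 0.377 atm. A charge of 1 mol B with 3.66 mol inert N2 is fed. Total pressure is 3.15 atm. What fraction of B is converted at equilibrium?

X = 0.537

Basis: 1 mol B initially; let X = conversion of B. Extent ξ = X.
Species balance: n_B = 1 − X; n_D = X; n_A = X; n_I = 3.66 (inert).
n_T = Σnᵢ = 4.66 + X.
With p_i = (n_i/n_T)P, Kp = p_D p_A / (p_B).
Equating to 0.377 atm and solving on 0 < X < 1: X = 0.537.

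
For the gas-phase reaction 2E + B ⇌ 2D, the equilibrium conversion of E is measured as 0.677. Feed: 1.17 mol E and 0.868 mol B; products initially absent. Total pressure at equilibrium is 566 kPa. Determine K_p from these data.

K_p = 0.027 kPa^-1

Let X = conversion of E (basis 1.17 mol E); extent of reaction ξ = 0.585X.
Moles: n_E = 1.17 − 1.17X; n_B = 0.868 − 0.585X; n_D = 1.17X.
Total moles n_T = 2.04 − 0.585X.
At X = 0.677: n_E = 0.378, n_B = 0.472, n_D = 0.792, n_T = 1.64.
p_i = (n_i/n_T)·P. K_p = p_D^2 / (p_E^2 p_B) = 0.027 kPa^-1.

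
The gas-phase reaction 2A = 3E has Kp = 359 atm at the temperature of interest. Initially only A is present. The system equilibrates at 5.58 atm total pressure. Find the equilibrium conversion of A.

X = 0.850

Take 1 mol A as basis and let X be its fractional conversion, so ξ = 0.5X.
Mole table: n_A = 1 − X; n_E = 1.5X.
Total moles n_T = 1 + 0.5X.
With p_i = (n_i/n_T)P, Kp = p_E^3 / (p_A^2).
This yields a degree-3 equation in X; solving on (0,1), X = 0.850.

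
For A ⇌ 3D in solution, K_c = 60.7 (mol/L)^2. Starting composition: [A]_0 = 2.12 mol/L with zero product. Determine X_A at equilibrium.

Let X = conversion of A; extent ξ = 2.12·X mol/L.
Concentrations: [A] = 2.12 − 2.12X; [D] = 6.36X.
K_c = [D]^3 / ([A]).
This equals 60.7 at X = 0.590 (the root in 0 < X < 1).

X = 0.590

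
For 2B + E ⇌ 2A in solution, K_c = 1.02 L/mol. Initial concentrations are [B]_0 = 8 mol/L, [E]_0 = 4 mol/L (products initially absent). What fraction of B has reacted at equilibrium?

X = 0.570

Let X = conversion of B; extent ξ = 8X/2 mol/L.
Concentrations: [B] = 8 − 8X; [E] = 4 − 4X; [A] = 8X.
K_c = [A]^2 / ([B]^2 [E]).
Solving K_c = 1.02 for X ∈ (0,1): X = 0.570.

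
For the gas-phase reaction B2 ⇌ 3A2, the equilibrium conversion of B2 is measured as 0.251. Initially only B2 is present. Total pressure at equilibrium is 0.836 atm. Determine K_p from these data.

Basis: 1 mol B2 initially; let X = conversion of B2. Extent ξ = X.
Moles: n_B2 = 1 − X; n_A2 = 3X.
n_T = Σnᵢ = 1 + 2X.
At X = 0.251: n_B2 = 0.749, n_A2 = 0.753, n_T = 1.5.
p_i = (n_i/n_T)·P. K_p = p_A2^3 / (p_B2) = 0.177 atm^2.

K_p = 0.177 atm^2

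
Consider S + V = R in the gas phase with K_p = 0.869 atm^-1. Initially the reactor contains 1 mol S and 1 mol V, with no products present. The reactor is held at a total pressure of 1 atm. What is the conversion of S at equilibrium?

Basis: 1 mol S initially; let X = conversion of S. Extent ξ = X.
Mole table: n_S = 1 − X; n_V = 1 − X; n_R = X.
Summing: n_T = 2 − X.
Mole fractions y_i = n_i/n_T; K_p = p_R / (p_S p_V) with p_i = y_i·P.
Substituting and setting equal to 0.869 atm^-1 gives a polynomial in X; the root in (0,1) is X = 0.269.

X = 0.269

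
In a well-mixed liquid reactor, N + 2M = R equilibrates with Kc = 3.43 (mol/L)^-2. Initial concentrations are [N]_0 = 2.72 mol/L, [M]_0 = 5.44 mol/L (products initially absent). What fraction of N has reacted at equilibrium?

Let X = conversion of N; extent ξ = 2.72·X mol/L.
Concentrations: [N] = 2.72 − 2.72X; [M] = 5.44 − 5.44X; [R] = 2.72X.
Kc = [R] / ([N] [M]^2).
This equals 3.43 at X = 0.801 (the root in 0 < X < 1).

X = 0.801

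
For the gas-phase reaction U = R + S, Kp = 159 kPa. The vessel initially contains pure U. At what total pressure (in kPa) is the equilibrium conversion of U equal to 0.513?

Basis: 1 mol U initially; let X = conversion of U. Extent ξ = X.
At extent ξ: n_U = 1 − X; n_R = X; n_S = X.
Total moles n_T = 1 + X.
Kp = p_R p_S / (p_U) with p_i = (n_i/n_T)·P.
At X = 0.513: the mole-fraction product g(X) = Π y_i^ν_i = 0.3572. Since Kp = g(X)·P^{1}, P = (Kp/g)^(1/1) = (159/0.3572)^(1/1) = 445 kPa.

P = 445 kPa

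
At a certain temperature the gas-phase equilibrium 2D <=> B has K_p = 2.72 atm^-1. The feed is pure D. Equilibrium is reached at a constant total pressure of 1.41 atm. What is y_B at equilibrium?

Let X = conversion of D (basis 1 mol D); extent of reaction ξ = 0.5X.
Species balance: n_D = 1 − X; n_B = 0.5X.
Summing: n_T = 1 − 0.5X.
y_i = n_i/n_T, p_i = y_i·P. K_p = p_B / (p_D^2).
Setting this equal to 2.72 atm^-1 and taking the physical root (0 < X < 1) gives X = 0.753.
Then n_B = 0.376, n_T = 0.624, so y_B = 0.603.

y_B = 0.603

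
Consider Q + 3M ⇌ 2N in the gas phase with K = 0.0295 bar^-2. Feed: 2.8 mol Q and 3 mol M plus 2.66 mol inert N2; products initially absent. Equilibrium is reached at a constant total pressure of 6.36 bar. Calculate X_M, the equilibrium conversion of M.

Take 3 mol M as basis and let X be its fractional conversion, so ξ = X.
Species balance: n_Q = 2.8 − X; n_M = 3 − 3X; n_N = 2X; n_I = 2.66 (inert).
n_T = Σnᵢ = 8.46 − 2X.
y_i = n_i/n_T, p_i = y_i·P. K = p_N^2 / (p_Q p_M^3).
Equating to 0.0295 bar^-2 and solving on 0 < X < 1: X = 0.320.

X = 0.320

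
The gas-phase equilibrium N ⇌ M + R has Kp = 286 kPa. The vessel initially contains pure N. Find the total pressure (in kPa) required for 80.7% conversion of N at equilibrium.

Take 1 mol N as basis and let X be its fractional conversion, so ξ = X.
Species balance: n_N = 1 − X; n_M = X; n_R = X.
Summing: n_T = 1 + X.
Kp = p_M p_R / (p_N) with p_i = (n_i/n_T)·P.
At X = 0.807: the mole-fraction product g(X) = Π y_i^ν_i = 1.867. Since Kp = g(X)·P^{1}, P = (Kp/g)^(1/1) = (286/1.867)^(1/1) = 153 kPa.

P = 153 kPa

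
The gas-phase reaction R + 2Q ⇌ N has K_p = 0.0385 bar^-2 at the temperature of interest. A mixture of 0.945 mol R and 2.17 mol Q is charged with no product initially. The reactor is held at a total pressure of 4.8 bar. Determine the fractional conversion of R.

X = 0.266

Let X = conversion of R (basis 0.945 mol R); extent of reaction ξ = 0.945X.
Moles: n_R = 0.945 − 0.945X; n_Q = 2.17 − 1.89X; n_N = 0.945X.
Total moles n_T = 3.11 − 1.89X.
y_i = n_i/n_T, p_i = y_i·P. K_p = p_N / (p_R p_Q^2).
Setting this equal to 0.0385 bar^-2 and taking the physical root (0 < X < 1) gives X = 0.266.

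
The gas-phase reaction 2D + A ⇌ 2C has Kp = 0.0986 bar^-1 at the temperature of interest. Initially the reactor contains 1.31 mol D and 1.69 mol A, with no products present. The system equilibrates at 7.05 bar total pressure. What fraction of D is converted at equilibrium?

X = 0.376

Basis: 1.31 mol D initially; let X = conversion of D. Extent ξ = 0.655X.
Species balance: n_D = 1.31 − 1.31X; n_A = 1.69 − 0.655X; n_C = 1.31X.
Total moles n_T = 3 − 0.655X.
Mole fractions y_i = n_i/n_T; Kp = p_C^2 / (p_D^2 p_A) with p_i = y_i·P.
Setting this equal to 0.0986 bar^-1 and taking the physical root (0 < X < 1) gives X = 0.376.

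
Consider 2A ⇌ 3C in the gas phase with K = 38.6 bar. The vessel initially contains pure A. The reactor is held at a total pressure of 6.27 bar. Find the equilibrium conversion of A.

Let X = conversion of A (basis 1 mol A); extent of reaction ξ = 0.5X.
At extent ξ: n_A = 1 − X; n_C = 1.5X.
n_T = Σnᵢ = 1 + 0.5X.
With p_i = (n_i/n_T)P, K = p_C^3 / (p_A^2).
Substituting and setting equal to 38.6 bar gives a polynomial in X; the root in (0,1) is X = 0.658.

X = 0.658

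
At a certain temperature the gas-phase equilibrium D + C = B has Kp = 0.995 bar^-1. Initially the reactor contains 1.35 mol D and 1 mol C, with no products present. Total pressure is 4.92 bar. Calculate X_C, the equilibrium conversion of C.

Take 1 mol C as basis and let X be its fractional conversion, so ξ = X.
Moles: n_D = 1.35 − X; n_C = 1 − X; n_B = X.
Total moles n_T = 2.35 − X.
With p_i = (n_i/n_T)P, Kp = p_B / (p_D p_C).
Setting this equal to 0.995 bar^-1 and taking the physical root (0 < X < 1) gives X = 0.665.

X = 0.665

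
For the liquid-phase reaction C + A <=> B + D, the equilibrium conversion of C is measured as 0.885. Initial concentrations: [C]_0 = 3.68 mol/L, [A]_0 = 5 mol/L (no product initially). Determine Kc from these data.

Let X = conversion of C.
Concentrations: [C] = 3.68 − 3.68X; [A] = 5 − 3.68X; [B] = 3.68X; [D] = 3.68X.
At X = 0.885: [C] = 0.423, [A] = 1.74, [B] = 3.26, [D] = 3.26.
Kc = [B] [D] / ([C] [A]) = 14.4.

Kc = 14.4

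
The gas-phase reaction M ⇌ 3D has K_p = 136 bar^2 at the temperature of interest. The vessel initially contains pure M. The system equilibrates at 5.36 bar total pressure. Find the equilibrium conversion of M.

Basis: 1 mol M initially; let X = conversion of M. Extent ξ = X.
Moles: n_M = 1 − X; n_D = 3X.
Total moles n_T = 1 + 2X.
Mole fractions y_i = n_i/n_T; K_p = p_D^3 / (p_M) with p_i = y_i·P.
Setting this equal to 136 bar^2 and taking the physical root (0 < X < 1) gives X = 0.679.

X = 0.679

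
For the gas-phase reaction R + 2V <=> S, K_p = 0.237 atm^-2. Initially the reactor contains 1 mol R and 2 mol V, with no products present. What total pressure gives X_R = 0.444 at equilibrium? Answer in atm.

Let X = conversion of R (basis 1 mol R); extent of reaction ξ = X.
Mole table: n_R = 1 − X; n_V = 2 − 2X; n_S = X.
Summing: n_T = 3 − 2X.
K_p = p_S / (p_R p_V^2) with p_i = (n_i/n_T)·P.
At X = 0.444: the mole-fraction product g(X) = Π y_i^ν_i = 2.881. Since K_p = g(X)·P^{-2}, P = (g/K_p)^(1/2) = (2.881/0.237)^(1/2) = 3.49 atm.

P = 3.49 atm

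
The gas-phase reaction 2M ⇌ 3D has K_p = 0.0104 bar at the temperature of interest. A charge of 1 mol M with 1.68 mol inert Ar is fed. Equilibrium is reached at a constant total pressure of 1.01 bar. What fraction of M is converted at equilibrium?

Let X = conversion of M (basis 1 mol M); extent of reaction ξ = 0.5X.
Mole table: n_M = 1 − X; n_D = 1.5X; n_I = 1.68 (inert).
Summing: n_T = 2.68 + 0.5X.
Mole fractions y_i = n_i/n_T; K_p = p_D^3 / (p_M^2) with p_i = y_i·P.
Substituting and setting equal to 0.0104 bar gives a polynomial in X; the root in (0,1) is X = 0.179.

X = 0.179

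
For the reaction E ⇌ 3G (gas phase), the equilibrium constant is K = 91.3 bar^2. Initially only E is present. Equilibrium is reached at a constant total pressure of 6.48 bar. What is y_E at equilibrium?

y_E = 0.219

Take 1 mol E as basis and let X be its fractional conversion, so ξ = X.
Species balance: n_E = 1 − X; n_G = 3X.
n_T = Σnᵢ = 1 + 2X.
Mole fractions y_i = n_i/n_T; K = p_G^3 / (p_E) with p_i = y_i·P.
This yields a degree-3 equation in X; solving on (0,1), X = 0.543.
Then n_E = 0.457, n_T = 2.09, so y_E = 0.219.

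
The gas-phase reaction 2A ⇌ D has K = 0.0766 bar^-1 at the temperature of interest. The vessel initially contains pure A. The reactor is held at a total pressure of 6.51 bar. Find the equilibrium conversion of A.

X = 0.422

Let X = conversion of A (basis 1 mol A); extent of reaction ξ = 0.5X.
Mole table: n_A = 1 − X; n_D = 0.5X.
Total moles n_T = 1 − 0.5X.
y_i = n_i/n_T, p_i = y_i·P. K = p_D / (p_A^2).
Setting this equal to 0.0766 bar^-1 and taking the physical root (0 < X < 1) gives X = 0.422.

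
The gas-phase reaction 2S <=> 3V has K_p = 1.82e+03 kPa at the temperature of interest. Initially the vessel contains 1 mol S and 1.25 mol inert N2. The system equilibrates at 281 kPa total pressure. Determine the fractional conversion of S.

X = 0.725

Basis: 1 mol S initially; let X = conversion of S. Extent ξ = 0.5X.
Moles: n_S = 1 − X; n_V = 1.5X; n_I = 1.25 (inert).
Total moles n_T = 2.25 + 0.5X.
y_i = n_i/n_T, p_i = y_i·P. K_p = p_V^3 / (p_S^2).
This yields a degree-3 equation in X; solving on (0,1), X = 0.725.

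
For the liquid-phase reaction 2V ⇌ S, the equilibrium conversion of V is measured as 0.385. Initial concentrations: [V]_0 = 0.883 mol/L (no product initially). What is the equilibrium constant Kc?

Let X = conversion of V.
Concentrations: [V] = 0.883 − 0.883X; [S] = 0.442X.
At X = 0.385: [V] = 0.543, [S] = 0.17.
Kc = [S] / ([V]^2) = 0.576 L/mol.

Kc = 0.576 L/mol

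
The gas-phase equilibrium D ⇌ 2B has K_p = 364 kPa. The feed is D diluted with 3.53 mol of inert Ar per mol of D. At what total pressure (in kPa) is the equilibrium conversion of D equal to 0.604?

P = 507 kPa

Take 1 mol D as basis and let X be its fractional conversion, so ξ = X.
Moles: n_D = 1 − X; n_B = 2X; n_I = 3.53 (inert).
Total moles n_T = 4.53 + X.
K_p = p_B^2 / (p_D) with p_i = (n_i/n_T)·P.
At X = 0.604: the mole-fraction product g(X) = Π y_i^ν_i = 0.7178. Since K_p = g(X)·P^{1}, P = (K_p/g)^(1/1) = (364/0.7178)^(1/1) = 507 kPa.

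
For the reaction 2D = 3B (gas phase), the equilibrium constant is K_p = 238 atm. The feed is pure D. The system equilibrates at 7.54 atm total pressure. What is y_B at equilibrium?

Let X = conversion of D (basis 1 mol D); extent of reaction ξ = 0.5X.
Species balance: n_D = 1 − X; n_B = 1.5X.
Summing: n_T = 1 + 0.5X.
y_i = n_i/n_T, p_i = y_i·P. K_p = p_B^3 / (p_D^2).
Setting this equal to 238 atm and taking the physical root (0 < X < 1) gives X = 0.802.
Then n_B = 1.2, n_T = 1.4, so y_B = 0.858.

y_B = 0.858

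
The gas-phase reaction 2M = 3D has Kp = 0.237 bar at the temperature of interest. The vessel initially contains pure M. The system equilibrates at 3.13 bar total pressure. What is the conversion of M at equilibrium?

Let X = conversion of M (basis 1 mol M); extent of reaction ξ = 0.5X.
At extent ξ: n_M = 1 − X; n_D = 1.5X.
Summing: n_T = 1 + 0.5X.
With p_i = (n_i/n_T)P, Kp = p_D^3 / (p_M^2).
Setting this equal to 0.237 bar and taking the physical root (0 < X < 1) gives X = 0.243.

X = 0.243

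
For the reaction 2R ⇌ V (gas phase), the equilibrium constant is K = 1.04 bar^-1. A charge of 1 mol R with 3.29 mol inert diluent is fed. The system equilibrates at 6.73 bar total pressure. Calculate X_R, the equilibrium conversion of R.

Basis: 1 mol R initially; let X = conversion of R. Extent ξ = 0.5X.
Mole table: n_R = 1 − X; n_V = 0.5X; n_I = 3.29 (inert).
Total moles n_T = 4.29 − 0.5X.
Mole fractions y_i = n_i/n_T; K = p_V / (p_R^2) with p_i = y_i·P.
Equating to 1.04 bar^-1 and solving on 0 < X < 1: X = 0.590.

X = 0.590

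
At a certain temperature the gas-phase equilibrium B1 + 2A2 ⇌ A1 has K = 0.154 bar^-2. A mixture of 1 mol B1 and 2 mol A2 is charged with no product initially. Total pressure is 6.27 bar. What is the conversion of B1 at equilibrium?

Take 1 mol B1 as basis and let X be its fractional conversion, so ξ = X.
Species balance: n_B1 = 1 − X; n_A2 = 2 − 2X; n_A1 = X.
Total moles n_T = 3 − 2X.
With p_i = (n_i/n_T)P, K = p_A1 / (p_B1 p_A2^2).
Substituting and setting equal to 0.154 bar^-2 gives a polynomial in X; the root in (0,1) is X = 0.566.

X = 0.566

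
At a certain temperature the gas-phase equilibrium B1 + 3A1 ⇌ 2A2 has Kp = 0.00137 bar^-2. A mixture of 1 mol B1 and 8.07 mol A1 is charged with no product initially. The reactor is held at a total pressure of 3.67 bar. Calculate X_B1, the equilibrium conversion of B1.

X = 0.150

Take 1 mol B1 as basis and let X be its fractional conversion, so ξ = X.
Species balance: n_B1 = 1 − X; n_A1 = 8.07 − 3X; n_A2 = 2X.
Total moles n_T = 9.07 − 2X.
Mole fractions y_i = n_i/n_T; Kp = p_A2^2 / (p_B1 p_A1^3) with p_i = y_i·P.
Equating to 0.00137 bar^-2 and solving on 0 < X < 1: X = 0.150.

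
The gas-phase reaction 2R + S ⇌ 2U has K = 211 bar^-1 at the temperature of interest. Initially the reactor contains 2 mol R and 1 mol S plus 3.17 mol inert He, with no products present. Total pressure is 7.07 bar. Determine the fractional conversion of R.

X = 0.862

Take 2 mol R as basis and let X be its fractional conversion, so ξ = X.
Moles: n_R = 2 − 2X; n_S = 1 − X; n_U = 2X; n_I = 3.17 (inert).
Summing: n_T = 6.17 − X.
y_i = n_i/n_T, p_i = y_i·P. K = p_U^2 / (p_R^2 p_S).
This yields a degree-3 equation in X; solving on (0,1), X = 0.862.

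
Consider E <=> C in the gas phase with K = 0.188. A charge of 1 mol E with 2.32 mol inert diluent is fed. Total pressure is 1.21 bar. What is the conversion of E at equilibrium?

X = 0.158

Let X = conversion of E (basis 1 mol E); extent of reaction ξ = X.
Moles: n_E = 1 − X; n_C = X; n_I = 2.32 (inert).
Since Δν = 0, n_T = 3.32 throughout.
Mole fractions y_i = n_i/n_T; K = p_C / (p_E) with p_i = y_i·P.
Equating to 0.188 and solving on 0 < X < 1: X = 0.158.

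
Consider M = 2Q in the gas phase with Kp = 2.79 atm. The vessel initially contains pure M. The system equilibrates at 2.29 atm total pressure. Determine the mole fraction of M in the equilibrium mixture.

y_M = 0.348

Take 1 mol M as basis and let X be its fractional conversion, so ξ = X.
Mole table: n_M = 1 − X; n_Q = 2X.
n_T = Σnᵢ = 1 + X.
Mole fractions y_i = n_i/n_T; Kp = p_Q^2 / (p_M) with p_i = y_i·P.
Equating to 2.79 atm and solving on 0 < X < 1: X = 0.483.
Then n_M = 0.517, n_T = 1.48, so y_M = 0.348.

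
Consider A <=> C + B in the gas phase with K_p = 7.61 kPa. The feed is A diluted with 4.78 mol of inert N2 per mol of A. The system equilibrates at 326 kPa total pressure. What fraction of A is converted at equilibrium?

Let X = conversion of A (basis 1 mol A); extent of reaction ξ = X.
Species balance: n_A = 1 − X; n_C = X; n_B = X; n_I = 4.78 (inert).
n_T = Σnᵢ = 5.78 + X.
y_i = n_i/n_T, p_i = y_i·P. K_p = p_C p_B / (p_A).
Setting this equal to 7.61 kPa and taking the physical root (0 < X < 1) gives X = 0.313.

X = 0.313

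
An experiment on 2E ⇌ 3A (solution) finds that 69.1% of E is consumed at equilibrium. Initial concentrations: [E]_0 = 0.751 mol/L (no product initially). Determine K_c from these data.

Let X = conversion of E.
Concentrations: [E] = 0.751 − 0.751X; [A] = 1.13X.
At X = 0.691: [E] = 0.232, [A] = 0.778.
K_c = [A]^3 / ([E]^2) = 8.76 mol/L.

K_c = 8.76 mol/L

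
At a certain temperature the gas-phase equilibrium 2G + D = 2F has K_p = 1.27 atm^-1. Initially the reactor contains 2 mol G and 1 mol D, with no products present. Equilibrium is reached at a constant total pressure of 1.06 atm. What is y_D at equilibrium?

Take 2 mol G as basis and let X be its fractional conversion, so ξ = X.
Moles: n_G = 2 − 2X; n_D = 1 − X; n_F = 2X.
Summing: n_T = 3 − X.
Mole fractions y_i = n_i/n_T; K_p = p_F^2 / (p_G^2 p_D) with p_i = y_i·P.
Setting this equal to 1.27 atm^-1 and taking the physical root (0 < X < 1) gives X = 0.363.
Then n_D = 0.637, n_T = 2.64, so y_D = 0.242.

y_D = 0.242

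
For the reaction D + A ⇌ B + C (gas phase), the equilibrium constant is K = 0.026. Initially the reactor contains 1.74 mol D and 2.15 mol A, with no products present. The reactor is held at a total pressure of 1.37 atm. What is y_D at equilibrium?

y_D = 0.378

Take 1.74 mol D as basis and let X be its fractional conversion, so ξ = 1.74X.
Mole table: n_D = 1.74 − 1.74X; n_A = 2.15 − 1.74X; n_B = 1.74X; n_C = 1.74X.
n_T stays at 3.89 (no change in mole number).
With p_i = (n_i/n_T)P, K = p_B p_C / (p_D p_A).
Setting this equal to 0.026 and taking the physical root (0 < X < 1) gives X = 0.154.
Then n_D = 1.47, n_T = 3.89, so y_D = 0.378.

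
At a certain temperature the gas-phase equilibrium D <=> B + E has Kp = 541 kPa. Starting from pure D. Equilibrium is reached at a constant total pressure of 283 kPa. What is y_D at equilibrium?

y_D = 0.105

Take 1 mol D as basis and let X be its fractional conversion, so ξ = X.
At extent ξ: n_D = 1 − X; n_B = X; n_E = X.
Summing: n_T = 1 + X.
With p_i = (n_i/n_T)P, Kp = p_B p_E / (p_D).
Setting this equal to 541 kPa and taking the physical root (0 < X < 1) gives X = 0.810.
Then n_D = 0.19, n_T = 1.81, so y_D = 0.105.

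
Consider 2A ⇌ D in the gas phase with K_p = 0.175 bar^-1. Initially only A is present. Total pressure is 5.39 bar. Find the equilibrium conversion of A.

Let X = conversion of A (basis 1 mol A); extent of reaction ξ = 0.5X.
Mole table: n_A = 1 − X; n_D = 0.5X.
Summing: n_T = 1 − 0.5X.
With p_i = (n_i/n_T)P, K_p = p_D / (p_A^2).
Equating to 0.175 bar^-1 and solving on 0 < X < 1: X = 0.542.

X = 0.542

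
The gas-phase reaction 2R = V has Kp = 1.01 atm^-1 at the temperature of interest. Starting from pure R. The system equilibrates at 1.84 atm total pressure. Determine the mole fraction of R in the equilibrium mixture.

y_R = 0.512

Basis: 1 mol R initially; let X = conversion of R. Extent ξ = 0.5X.
Species balance: n_R = 1 − X; n_V = 0.5X.
Summing: n_T = 1 − 0.5X.
Mole fractions y_i = n_i/n_T; Kp = p_V / (p_R^2) with p_i = y_i·P.
Equating to 1.01 atm^-1 and solving on 0 < X < 1: X = 0.656.
Then n_R = 0.344, n_T = 0.672, so y_R = 0.512.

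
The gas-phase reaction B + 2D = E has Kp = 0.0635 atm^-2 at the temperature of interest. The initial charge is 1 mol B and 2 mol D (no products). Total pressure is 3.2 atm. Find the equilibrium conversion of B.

X = 0.198

Let X = conversion of B (basis 1 mol B); extent of reaction ξ = X.
At extent ξ: n_B = 1 − X; n_D = 2 − 2X; n_E = X.
Summing: n_T = 3 − 2X.
y_i = n_i/n_T, p_i = y_i·P. Kp = p_E / (p_B p_D^2).
Substituting and setting equal to 0.0635 atm^-2 gives a polynomial in X; the root in (0,1) is X = 0.198.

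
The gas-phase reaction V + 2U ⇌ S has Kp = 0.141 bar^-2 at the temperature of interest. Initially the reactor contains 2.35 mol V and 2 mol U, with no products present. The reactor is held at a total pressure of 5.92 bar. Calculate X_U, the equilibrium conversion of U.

X = 0.588

Take 2 mol U as basis and let X be its fractional conversion, so ξ = X.
Moles: n_V = 2.35 − X; n_U = 2 − 2X; n_S = X.
Total moles n_T = 4.35 − 2X.
Mole fractions y_i = n_i/n_T; Kp = p_S / (p_V p_U^2) with p_i = y_i·P.
Setting this equal to 0.141 bar^-2 and taking the physical root (0 < X < 1) gives X = 0.588.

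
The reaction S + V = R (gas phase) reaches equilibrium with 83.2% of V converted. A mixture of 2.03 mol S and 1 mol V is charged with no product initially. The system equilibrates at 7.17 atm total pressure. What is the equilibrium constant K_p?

Basis: 1 mol V initially; let X = conversion of V. Extent ξ = X.
Mole table: n_S = 2.03 − X; n_V = 1 − X; n_R = X.
Total moles n_T = 3.03 − X.
At X = 0.832: n_S = 1.2, n_V = 0.168, n_R = 0.832, n_T = 2.2.
p_i = (n_i/n_T)·P. K_p = p_R / (p_S p_V) = 1.27 atm^-1.

K_p = 1.27 atm^-1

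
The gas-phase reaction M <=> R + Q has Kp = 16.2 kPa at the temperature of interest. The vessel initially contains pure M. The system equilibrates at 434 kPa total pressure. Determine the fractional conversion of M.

X = 0.190

Let X = conversion of M (basis 1 mol M); extent of reaction ξ = X.
Mole table: n_M = 1 − X; n_R = X; n_Q = X.
n_T = Σnᵢ = 1 + X.
With p_i = (n_i/n_T)P, Kp = p_R p_Q / (p_M).
Equating to 16.2 kPa and solving on 0 < X < 1: X = 0.190.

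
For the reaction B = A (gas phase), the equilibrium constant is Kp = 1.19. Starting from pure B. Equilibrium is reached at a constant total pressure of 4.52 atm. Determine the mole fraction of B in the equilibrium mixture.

y_B = 0.457

Take 1 mol B as basis and let X be its fractional conversion, so ξ = X.
Moles: n_B = 1 − X; n_A = X.
Total moles n_T = 1 (Δν = 0, constant).
y_i = n_i/n_T, p_i = y_i·P. Kp = p_A / (p_B).
Equating to 1.19 and solving on 0 < X < 1: X = 0.543.
Then n_B = 0.457, n_T = 1, so y_B = 0.457.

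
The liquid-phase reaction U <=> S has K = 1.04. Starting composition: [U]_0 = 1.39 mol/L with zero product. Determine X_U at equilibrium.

Let X = conversion of U; extent ξ = 1.39·X mol/L.
Concentrations: [U] = 1.39 − 1.39X; [S] = 1.39X.
K = [S] / ([U]).
Solving K = 1.04 for X ∈ (0,1): X = 0.510.

X = 0.510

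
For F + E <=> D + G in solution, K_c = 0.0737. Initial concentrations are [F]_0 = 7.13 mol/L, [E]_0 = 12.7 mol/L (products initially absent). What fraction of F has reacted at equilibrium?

Let X = conversion of F; extent ξ = 7.13·X mol/L.
Concentrations: [F] = 7.13 − 7.13X; [E] = 12.7 − 7.13X; [D] = 7.13X; [G] = 7.13X.
K_c = [D] [G] / ([F] [E]).
Equating to 0.0737: the physical root is X = 0.282.

X = 0.282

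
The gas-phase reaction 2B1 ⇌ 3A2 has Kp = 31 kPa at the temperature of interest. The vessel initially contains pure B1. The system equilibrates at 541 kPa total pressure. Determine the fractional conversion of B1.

Let X = conversion of B1 (basis 1 mol B1); extent of reaction ξ = 0.5X.
Moles: n_B1 = 1 − X; n_A2 = 1.5X.
Summing: n_T = 1 + 0.5X.
With p_i = (n_i/n_T)P, Kp = p_A2^3 / (p_B1^2).
Equating to 31 kPa and solving on 0 < X < 1: X = 0.225.

X = 0.225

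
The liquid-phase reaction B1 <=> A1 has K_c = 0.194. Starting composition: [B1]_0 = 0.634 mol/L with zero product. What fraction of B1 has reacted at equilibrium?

X = 0.162

Let X = conversion of B1; extent ξ = 0.634·X mol/L.
Concentrations: [B1] = 0.634 − 0.634X; [A1] = 0.634X.
K_c = [A1] / ([B1]).
Solving K_c = 0.194 for X ∈ (0,1): X = 0.162.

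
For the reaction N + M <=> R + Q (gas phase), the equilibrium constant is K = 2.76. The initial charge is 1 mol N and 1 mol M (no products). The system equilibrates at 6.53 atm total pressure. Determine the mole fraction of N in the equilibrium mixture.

Let X = conversion of N (basis 1 mol N); extent of reaction ξ = X.
Moles: n_N = 1 − X; n_M = 1 − X; n_R = X; n_Q = X.
Since Δν = 0, n_T = 2 throughout.
Mole fractions y_i = n_i/n_T; K = p_R p_Q / (p_N p_M) with p_i = y_i·P.
Equating to 2.76 and solving on 0 < X < 1: X = 0.624.
Then n_N = 0.376, n_T = 2, so y_N = 0.188.

y_N = 0.188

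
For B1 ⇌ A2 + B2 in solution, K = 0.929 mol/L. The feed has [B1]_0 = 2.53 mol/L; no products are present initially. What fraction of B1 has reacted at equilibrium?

X = 0.450

Let X = conversion of B1; extent ξ = 2.53·X mol/L.
Concentrations: [B1] = 2.53 − 2.53X; [A2] = 2.53X; [B2] = 2.53X.
K = [A2] [B2] / ([B1]).
This equals 0.929 at X = 0.450 (the root in 0 < X < 1).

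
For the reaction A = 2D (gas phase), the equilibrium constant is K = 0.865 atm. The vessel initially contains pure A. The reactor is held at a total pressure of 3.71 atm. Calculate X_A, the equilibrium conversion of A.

Let X = conversion of A (basis 1 mol A); extent of reaction ξ = X.
At extent ξ: n_A = 1 − X; n_D = 2X.
Summing: n_T = 1 + X.
With p_i = (n_i/n_T)P, K = p_D^2 / (p_A).
Setting this equal to 0.865 atm and taking the physical root (0 < X < 1) gives X = 0.235.

X = 0.235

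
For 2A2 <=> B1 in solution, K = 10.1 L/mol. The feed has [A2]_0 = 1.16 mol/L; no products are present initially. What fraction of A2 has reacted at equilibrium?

Let X = conversion of A2; extent ξ = 1.16X/2 mol/L.
Concentrations: [A2] = 1.16 − 1.16X; [B1] = 0.58X.
K = [B1] / ([A2]^2).
Equating to 10.1 L/mol: the physical root is X = 0.814.

X = 0.814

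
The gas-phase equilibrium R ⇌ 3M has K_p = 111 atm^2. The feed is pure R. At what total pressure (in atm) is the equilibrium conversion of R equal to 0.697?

Let X = conversion of R (basis 1 mol R); extent of reaction ξ = X.
Species balance: n_R = 1 − X; n_M = 3X.
Total moles n_T = 1 + 2X.
K_p = p_M^3 / (p_R) with p_i = (n_i/n_T)·P.
At X = 0.697: the mole-fraction product g(X) = Π y_i^ν_i = 5.265. Since K_p = g(X)·P^{2}, P = (K_p/g)^(1/2) = (111/5.265)^(1/2) = 4.59 atm.

P = 4.59 atm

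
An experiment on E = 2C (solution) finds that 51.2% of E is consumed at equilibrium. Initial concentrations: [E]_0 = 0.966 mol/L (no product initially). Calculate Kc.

Let X = conversion of E.
Concentrations: [E] = 0.966 − 0.966X; [C] = 1.93X.
At X = 0.512: [E] = 0.471, [C] = 0.989.
Kc = [C]^2 / ([E]) = 2.08 mol/L.

Kc = 2.08 mol/L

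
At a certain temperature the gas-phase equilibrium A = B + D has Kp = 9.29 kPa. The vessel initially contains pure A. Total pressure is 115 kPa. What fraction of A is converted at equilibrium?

X = 0.273

Take 1 mol A as basis and let X be its fractional conversion, so ξ = X.
At extent ξ: n_A = 1 − X; n_B = X; n_D = X.
n_T = Σnᵢ = 1 + X.
With p_i = (n_i/n_T)P, Kp = p_B p_D / (p_A).
Setting this equal to 9.29 kPa and taking the physical root (0 < X < 1) gives X = 0.273.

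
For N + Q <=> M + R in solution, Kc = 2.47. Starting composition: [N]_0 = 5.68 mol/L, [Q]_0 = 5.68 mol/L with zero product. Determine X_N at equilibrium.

Let X = conversion of N; extent ξ = 5.68·X mol/L.
Concentrations: [N] = 5.68 − 5.68X; [Q] = 5.68 − 5.68X; [M] = 5.68X; [R] = 5.68X.
Kc = [M] [R] / ([N] [Q]).
Equating to 2.47: the physical root is X = 0.611.

X = 0.611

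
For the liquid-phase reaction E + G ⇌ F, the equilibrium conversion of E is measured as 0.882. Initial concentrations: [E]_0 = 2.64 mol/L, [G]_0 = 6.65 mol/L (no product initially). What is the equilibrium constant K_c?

K_c = 1.73 L/mol

Let X = conversion of E.
Concentrations: [E] = 2.64 − 2.64X; [G] = 6.65 − 2.64X; [F] = 2.64X.
At X = 0.882: [E] = 0.312, [G] = 4.32, [F] = 2.33.
K_c = [F] / ([E] [G]) = 1.73 L/mol.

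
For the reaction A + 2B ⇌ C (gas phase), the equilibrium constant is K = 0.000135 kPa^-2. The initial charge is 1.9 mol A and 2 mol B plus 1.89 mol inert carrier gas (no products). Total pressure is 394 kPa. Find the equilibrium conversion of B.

X = 0.647

Basis: 2 mol B initially; let X = conversion of B. Extent ξ = X.
Mole table: n_A = 1.9 − X; n_B = 2 − 2X; n_C = X; n_I = 1.89 (inert).
Summing: n_T = 5.79 − 2X.
y_i = n_i/n_T, p_i = y_i·P. K = p_C / (p_A p_B^2).
Setting this equal to 0.000135 kPa^-2 and taking the physical root (0 < X < 1) gives X = 0.647.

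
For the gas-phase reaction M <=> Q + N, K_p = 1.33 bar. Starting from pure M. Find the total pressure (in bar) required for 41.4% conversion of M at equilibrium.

P = 6.43 bar

Let X = conversion of M (basis 1 mol M); extent of reaction ξ = X.
Mole table: n_M = 1 − X; n_Q = X; n_N = X.
n_T = Σnᵢ = 1 + X.
K_p = p_Q p_N / (p_M) with p_i = (n_i/n_T)·P.
At X = 0.414: the mole-fraction product g(X) = Π y_i^ν_i = 0.2068. Since K_p = g(X)·P^{1}, P = (K_p/g)^(1/1) = (1.33/0.2068)^(1/1) = 6.43 bar.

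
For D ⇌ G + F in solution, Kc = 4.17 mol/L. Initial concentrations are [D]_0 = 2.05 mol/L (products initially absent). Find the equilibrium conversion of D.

X = 0.735

Let X = conversion of D; extent ξ = 2.05·X mol/L.
Concentrations: [D] = 2.05 − 2.05X; [G] = 2.05X; [F] = 2.05X.
Kc = [G] [F] / ([D]).
Setting equal to 4.17 and solving for X on (0,1) gives X = 0.735.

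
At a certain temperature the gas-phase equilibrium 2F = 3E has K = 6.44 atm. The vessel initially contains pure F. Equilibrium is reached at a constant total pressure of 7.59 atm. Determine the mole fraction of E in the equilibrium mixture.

Let X = conversion of F (basis 1 mol F); extent of reaction ξ = 0.5X.
At extent ξ: n_F = 1 − X; n_E = 1.5X.
Total moles n_T = 1 + 0.5X.
Mole fractions y_i = n_i/n_T; K = p_E^3 / (p_F^2) with p_i = y_i·P.
Equating to 6.44 atm and solving on 0 < X < 1: X = 0.452.
Then n_E = 0.678, n_T = 1.23, so y_E = 0.553.

y_E = 0.553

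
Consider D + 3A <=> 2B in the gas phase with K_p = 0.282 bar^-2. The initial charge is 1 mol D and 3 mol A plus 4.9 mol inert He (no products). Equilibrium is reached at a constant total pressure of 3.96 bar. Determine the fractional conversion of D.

X = 0.312

Let X = conversion of D (basis 1 mol D); extent of reaction ξ = X.
Mole table: n_D = 1 − X; n_A = 3 − 3X; n_B = 2X; n_I = 4.9 (inert).
Summing: n_T = 8.9 − 2X.
Mole fractions y_i = n_i/n_T; K_p = p_B^2 / (p_D p_A^3) with p_i = y_i·P.
This yields a degree-4 equation in X; solving on (0,1), X = 0.312.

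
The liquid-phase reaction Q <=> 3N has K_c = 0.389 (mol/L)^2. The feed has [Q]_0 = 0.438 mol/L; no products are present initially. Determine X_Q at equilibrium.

Let X = conversion of Q; extent ξ = 0.438·X mol/L.
Concentrations: [Q] = 0.438 − 0.438X; [N] = 1.31X.
K_c = [N]^3 / ([Q]).
Solving K_c = 0.389 for X ∈ (0,1): X = 0.363.

X = 0.363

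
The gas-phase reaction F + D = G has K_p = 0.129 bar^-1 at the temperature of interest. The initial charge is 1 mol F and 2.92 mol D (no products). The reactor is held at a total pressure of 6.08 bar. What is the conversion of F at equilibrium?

X = 0.361

Let X = conversion of F (basis 1 mol F); extent of reaction ξ = X.
Mole table: n_F = 1 − X; n_D = 2.92 − X; n_G = X.
Total moles n_T = 3.92 − X.
y_i = n_i/n_T, p_i = y_i·P. K_p = p_G / (p_F p_D).
Setting this equal to 0.129 bar^-1 and taking the physical root (0 < X < 1) gives X = 0.361.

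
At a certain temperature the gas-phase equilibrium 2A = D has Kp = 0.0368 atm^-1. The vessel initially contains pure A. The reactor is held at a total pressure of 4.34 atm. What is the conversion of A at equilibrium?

X = 0.219

Basis: 1 mol A initially; let X = conversion of A. Extent ξ = 0.5X.
Mole table: n_A = 1 − X; n_D = 0.5X.
Summing: n_T = 1 − 0.5X.
With p_i = (n_i/n_T)P, Kp = p_D / (p_A^2).
Substituting and setting equal to 0.0368 atm^-1 gives a polynomial in X; the root in (0,1) is X = 0.219.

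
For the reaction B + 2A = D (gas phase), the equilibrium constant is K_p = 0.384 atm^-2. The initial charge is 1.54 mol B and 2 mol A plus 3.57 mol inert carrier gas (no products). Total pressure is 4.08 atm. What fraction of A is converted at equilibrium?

Let X = conversion of A (basis 2 mol A); extent of reaction ξ = X.
At extent ξ: n_B = 1.54 − X; n_A = 2 − 2X; n_D = X; n_I = 3.57 (inert).
Total moles n_T = 7.11 − 2X.
y_i = n_i/n_T, p_i = y_i·P. K_p = p_D / (p_B p_A^2).
Substituting and setting equal to 0.384 atm^-2 gives a polynomial in X; the root in (0,1) is X = 0.332.

X = 0.332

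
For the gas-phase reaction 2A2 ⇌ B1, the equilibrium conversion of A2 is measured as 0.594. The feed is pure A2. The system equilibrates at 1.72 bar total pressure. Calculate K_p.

Basis: 1 mol A2 initially; let X = conversion of A2. Extent ξ = 0.5X.
Mole table: n_A2 = 1 − X; n_B1 = 0.5X.
Summing: n_T = 1 − 0.5X.
At X = 0.594: n_A2 = 0.406, n_B1 = 0.297, n_T = 0.703.
p_i = (n_i/n_T)·P. K_p = p_B1 / (p_A2^2) = 0.736 bar^-1.

K_p = 0.736 bar^-1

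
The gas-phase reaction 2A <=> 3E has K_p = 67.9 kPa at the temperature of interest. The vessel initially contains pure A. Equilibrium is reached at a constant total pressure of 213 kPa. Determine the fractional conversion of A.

X = 0.358

Let X = conversion of A (basis 1 mol A); extent of reaction ξ = 0.5X.
Species balance: n_A = 1 − X; n_E = 1.5X.
n_T = Σnᵢ = 1 + 0.5X.
Mole fractions y_i = n_i/n_T; K_p = p_E^3 / (p_A^2) with p_i = y_i·P.
This yields a degree-3 equation in X; solving on (0,1), X = 0.358.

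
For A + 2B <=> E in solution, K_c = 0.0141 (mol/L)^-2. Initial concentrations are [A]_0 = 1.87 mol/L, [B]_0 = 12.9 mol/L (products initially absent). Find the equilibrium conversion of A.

Let X = conversion of A; extent ξ = 1.87·X mol/L.
Concentrations: [A] = 1.87 − 1.87X; [B] = 12.9 − 3.74X; [E] = 1.87X.
K_c = [E] / ([A] [B]^2).
This equals 0.0141 at X = 0.613 (the root in 0 < X < 1).

X = 0.613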